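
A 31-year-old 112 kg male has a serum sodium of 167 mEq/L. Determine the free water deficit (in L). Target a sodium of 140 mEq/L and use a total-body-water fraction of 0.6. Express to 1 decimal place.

13.0 L

TBW = 0.6 · 112 = 67.2 L
Free water deficit = TBW · (Na/140 − 1)
= 67.2 · (167/140 − 1)
= 67.2 · 0.1929
= 12.96 L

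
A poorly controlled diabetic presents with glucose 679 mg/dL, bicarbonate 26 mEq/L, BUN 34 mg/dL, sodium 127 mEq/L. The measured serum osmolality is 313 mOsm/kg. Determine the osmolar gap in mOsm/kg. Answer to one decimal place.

9.1 mOsm/kg

Calculated osmolality = 2·Na + glucose/18 + BUN/2.8
= 2·127 + 679/18 + 34/2.8
= 254 + 37.72 + 12.14
= 303.86 mOsm/kg ≈ 303.9 mOsm/kg
Osmolar gap = measured − calculated = 313 − 303.9 = 9.1 mOsm/kg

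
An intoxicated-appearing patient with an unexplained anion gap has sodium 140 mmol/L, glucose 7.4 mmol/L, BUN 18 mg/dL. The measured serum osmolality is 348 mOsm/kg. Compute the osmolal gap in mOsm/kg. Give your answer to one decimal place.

Calculated osmolality = 2·Na + glucose + BUN/2.8
= 2·140 + 7.4 + 18/2.8
= 280 + 7.40 + 6.43
= 293.83 mOsm/kg ≈ 293.8 mOsm/kg
Osmolar gap = measured − calculated = 348 − 293.8 = 54.2 mOsm/kg

54.2 mOsm/kg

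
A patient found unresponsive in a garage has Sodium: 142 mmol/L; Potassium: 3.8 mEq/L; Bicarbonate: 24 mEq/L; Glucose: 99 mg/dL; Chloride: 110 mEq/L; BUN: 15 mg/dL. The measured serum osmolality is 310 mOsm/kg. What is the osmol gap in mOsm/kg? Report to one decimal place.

Calculated osmolality = 2·Na + glucose/18 + BUN/2.8
= 2·142 + 99/18 + 15/2.8
= 284 + 5.50 + 5.36
= 294.86 mOsm/kg ≈ 294.9 mOsm/kg
Osmolar gap = measured − calculated = 310 − 294.9 = 15.1 mOsm/kg

15.1 mOsm/kg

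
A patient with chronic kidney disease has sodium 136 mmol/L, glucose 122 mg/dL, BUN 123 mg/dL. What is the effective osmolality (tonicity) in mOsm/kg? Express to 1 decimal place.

278.8 mOsm/kg

Effective osmolality excludes urea (freely permeant across cell membranes):
2·Na + glucose/18
= 2·136 + 122/18
= 272 + 6.78
= 278.78 mOsm/kg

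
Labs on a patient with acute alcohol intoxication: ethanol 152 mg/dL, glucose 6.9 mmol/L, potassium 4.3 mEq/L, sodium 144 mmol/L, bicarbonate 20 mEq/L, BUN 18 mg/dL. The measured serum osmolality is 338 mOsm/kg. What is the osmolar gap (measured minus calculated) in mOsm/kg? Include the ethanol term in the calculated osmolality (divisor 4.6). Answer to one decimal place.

Calculated osmolality = 2·Na + glucose + BUN/2.8 + ethanol/4.6
= 2·144 + 6.9 + 18/2.8 + 152/4.6
= 288 + 6.90 + 6.43 + 33.04
= 334.37 mOsm/kg ≈ 334.4 mOsm/kg
Osmolar gap = measured − calculated = 338 − 334.4 = 3.6 mOsm/kg

3.6 mOsm/kg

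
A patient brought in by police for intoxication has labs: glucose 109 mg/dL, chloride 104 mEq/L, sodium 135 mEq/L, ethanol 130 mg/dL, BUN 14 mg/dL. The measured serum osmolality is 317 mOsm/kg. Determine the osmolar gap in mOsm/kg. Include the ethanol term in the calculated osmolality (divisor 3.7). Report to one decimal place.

Calculated osmolality = 2·Na + glucose/18 + BUN/2.8 + ethanol/3.7
= 2·135 + 109/18 + 14/2.8 + 130/3.7
= 270 + 6.06 + 5 + 35.14
= 316.2 mOsm/kg ≈ 316.2 mOsm/kg
Osmolar gap = measured − calculated = 317 − 316.2 = 0.8 mOsm/kg

0.8 mOsm/kg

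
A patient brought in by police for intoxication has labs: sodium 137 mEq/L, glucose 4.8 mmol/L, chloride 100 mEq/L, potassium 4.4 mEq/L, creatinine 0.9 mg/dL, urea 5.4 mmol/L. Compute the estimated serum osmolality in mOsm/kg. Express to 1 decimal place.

284.2 mOsm/kg

Calculated osmolality = 2·Na + glucose + urea
= 2·137 + 4.8 + 5.4
= 274 + 4.80 + 5.40
= 284.2 mOsm/kg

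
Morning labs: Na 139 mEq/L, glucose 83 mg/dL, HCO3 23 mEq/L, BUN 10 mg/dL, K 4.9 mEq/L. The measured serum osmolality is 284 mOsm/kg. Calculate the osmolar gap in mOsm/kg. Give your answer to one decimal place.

-2.2 mOsm/kg

Calculated osmolality = 2·Na + glucose/18 + BUN/2.8
= 2·139 + 83/18 + 10/2.8
= 278 + 4.61 + 3.57
= 286.18 mOsm/kg ≈ 286.2 mOsm/kg
Osmolar gap = measured − calculated = 284 − 286.2 = -2.2 mOsm/kg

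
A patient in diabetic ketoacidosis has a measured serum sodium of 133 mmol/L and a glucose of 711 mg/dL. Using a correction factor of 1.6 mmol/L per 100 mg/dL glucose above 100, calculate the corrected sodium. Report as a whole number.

143 mmol/L

Corrected Na = measured Na + 1.6 · (glucose − 100)/100
= 133 + 1.6 · (711 − 100)/100
= 133 + 9.8
= 142.8 mmol/L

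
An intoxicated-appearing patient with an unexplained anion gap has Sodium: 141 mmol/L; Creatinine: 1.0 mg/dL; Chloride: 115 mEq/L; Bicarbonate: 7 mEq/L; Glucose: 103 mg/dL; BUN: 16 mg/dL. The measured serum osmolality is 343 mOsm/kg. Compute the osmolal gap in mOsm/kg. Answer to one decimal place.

Calculated osmolality = 2·Na + glucose/18 + BUN/2.8
= 2·141 + 103/18 + 16/2.8
= 282 + 5.72 + 5.71
= 293.43 mOsm/kg ≈ 293.4 mOsm/kg
Osmolar gap = measured − calculated = 343 − 293.4 = 49.6 mOsm/kg

49.6 mOsm/kg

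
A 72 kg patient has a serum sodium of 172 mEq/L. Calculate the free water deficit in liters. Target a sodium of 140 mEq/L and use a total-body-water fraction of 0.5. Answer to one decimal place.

TBW = 0.5 · 72 = 36 L
Free water deficit = TBW · (Na/140 − 1)
= 36 · (172/140 − 1)
= 36 · 0.2286
= 8.23 L

8.2 L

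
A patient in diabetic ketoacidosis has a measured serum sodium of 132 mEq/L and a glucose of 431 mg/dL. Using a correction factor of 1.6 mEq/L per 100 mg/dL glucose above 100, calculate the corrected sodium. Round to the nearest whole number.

Corrected Na = measured Na + 1.6 · (glucose − 100)/100
= 132 + 1.6 · (431 − 100)/100
= 132 + 5.3
= 137.3 mEq/L

137 mEq/L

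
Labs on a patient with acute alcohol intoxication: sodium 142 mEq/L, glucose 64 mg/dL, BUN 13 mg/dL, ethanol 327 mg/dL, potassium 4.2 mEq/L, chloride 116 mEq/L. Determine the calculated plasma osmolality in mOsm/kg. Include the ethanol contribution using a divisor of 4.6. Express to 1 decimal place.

Calculated osmolality = 2·Na + glucose/18 + BUN/2.8 + ethanol/4.6
= 2·142 + 64/18 + 13/2.8 + 327/4.6
= 284 + 3.56 + 4.64 + 71.09
= 363.29 mOsm/kg

363.3 mOsm/kg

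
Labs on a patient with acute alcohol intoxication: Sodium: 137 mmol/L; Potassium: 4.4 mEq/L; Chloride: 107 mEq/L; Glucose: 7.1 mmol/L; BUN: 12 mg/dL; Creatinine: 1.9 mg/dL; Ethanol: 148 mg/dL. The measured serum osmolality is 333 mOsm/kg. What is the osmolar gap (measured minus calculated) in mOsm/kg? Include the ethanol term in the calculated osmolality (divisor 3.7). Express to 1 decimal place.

Calculated osmolality = 2·Na + glucose + BUN/2.8 + ethanol/3.7
= 2·137 + 7.1 + 12/2.8 + 148/3.7
= 274 + 7.10 + 4.29 + 40
= 325.39 mOsm/kg ≈ 325.4 mOsm/kg
Osmolar gap = measured − calculated = 333 − 325.4 = 7.6 mOsm/kg

7.6 mOsm/kg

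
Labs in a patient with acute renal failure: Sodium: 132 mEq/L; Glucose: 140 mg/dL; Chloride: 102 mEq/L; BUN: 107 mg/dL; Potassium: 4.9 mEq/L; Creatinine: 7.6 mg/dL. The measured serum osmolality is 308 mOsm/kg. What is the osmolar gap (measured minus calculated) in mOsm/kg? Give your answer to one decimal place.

-2.0 mOsm/kg

Calculated osmolality = 2·Na + glucose/18 + BUN/2.8
= 2·132 + 140/18 + 107/2.8
= 264 + 7.78 + 38.21
= 309.99 mOsm/kg ≈ 310.0 mOsm/kg
Osmolar gap = measured − calculated = 308 − 310.0 = -2.0 mOsm/kg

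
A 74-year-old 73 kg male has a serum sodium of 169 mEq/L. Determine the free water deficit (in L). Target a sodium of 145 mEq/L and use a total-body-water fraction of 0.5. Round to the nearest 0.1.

6.0 L

TBW = 0.5 · 73 = 36.5 L
Free water deficit = TBW · (Na/145 − 1)
= 36.5 · (169/145 − 1)
= 36.5 · 0.1655
= 6.04 L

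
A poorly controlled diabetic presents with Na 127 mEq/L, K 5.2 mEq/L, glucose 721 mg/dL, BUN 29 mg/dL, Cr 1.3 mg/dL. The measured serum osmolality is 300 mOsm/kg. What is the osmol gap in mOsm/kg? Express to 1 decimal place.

Calculated osmolality = 2·Na + glucose/18 + BUN/2.8
= 2·127 + 721/18 + 29/2.8
= 254 + 40.06 + 10.36
= 304.42 mOsm/kg ≈ 304.4 mOsm/kg
Osmolar gap = measured − calculated = 300 − 304.4 = -4.4 mOsm/kg

-4.4 mOsm/kg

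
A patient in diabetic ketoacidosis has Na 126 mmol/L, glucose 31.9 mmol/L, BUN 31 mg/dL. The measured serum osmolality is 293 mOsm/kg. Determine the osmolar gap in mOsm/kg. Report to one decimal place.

-2.0 mOsm/kg

Calculated osmolality = 2·Na + glucose + BUN/2.8
= 2·126 + 31.9 + 31/2.8
= 252 + 31.90 + 11.07
= 294.97 mOsm/kg ≈ 295.0 mOsm/kg
Osmolar gap = measured − calculated = 293 − 295.0 = -2.0 mOsm/kg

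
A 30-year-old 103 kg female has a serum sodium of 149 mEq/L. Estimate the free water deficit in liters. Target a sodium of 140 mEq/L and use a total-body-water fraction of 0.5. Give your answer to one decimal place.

3.3 L

TBW = 0.5 · 103 = 51.5 L
Free water deficit = TBW · (Na/140 − 1)
= 51.5 · (149/140 − 1)
= 51.5 · 0.0643
= 3.31 L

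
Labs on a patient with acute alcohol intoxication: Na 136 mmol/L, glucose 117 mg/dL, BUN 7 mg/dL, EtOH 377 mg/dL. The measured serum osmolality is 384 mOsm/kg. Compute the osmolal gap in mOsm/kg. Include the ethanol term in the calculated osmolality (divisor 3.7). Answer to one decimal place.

Calculated osmolality = 2·Na + glucose/18 + BUN/2.8 + ethanol/3.7
= 2·136 + 117/18 + 7/2.8 + 377/3.7
= 272 + 6.50 + 2.50 + 101.89
= 382.89 mOsm/kg ≈ 382.9 mOsm/kg
Osmolar gap = measured − calculated = 384 − 382.9 = 1.1 mOsm/kg

1.1 mOsm/kg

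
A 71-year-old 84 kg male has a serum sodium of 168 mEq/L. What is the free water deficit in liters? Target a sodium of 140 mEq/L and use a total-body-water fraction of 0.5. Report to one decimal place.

8.4 L

TBW = 0.5 · 84 = 42 L
Free water deficit = TBW · (Na/140 − 1)
= 42 · (168/140 − 1)
= 42 · 0.2
= 8.4 L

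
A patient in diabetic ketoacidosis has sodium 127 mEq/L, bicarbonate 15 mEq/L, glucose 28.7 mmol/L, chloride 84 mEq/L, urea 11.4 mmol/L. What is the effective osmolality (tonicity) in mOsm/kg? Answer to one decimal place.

282.7 mOsm/kg

Effective osmolality excludes urea (freely permeant across cell membranes):
2·Na + glucose
= 2·127 + 28.7
= 254 + 28.7
= 282.7 mOsm/kg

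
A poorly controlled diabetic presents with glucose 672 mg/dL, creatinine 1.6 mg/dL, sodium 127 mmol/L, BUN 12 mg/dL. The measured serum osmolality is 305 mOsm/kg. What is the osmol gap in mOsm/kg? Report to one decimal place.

9.4 mOsm/kg

Calculated osmolality = 2·Na + glucose/18 + BUN/2.8
= 2·127 + 672/18 + 12/2.8
= 254 + 37.33 + 4.29
= 295.62 mOsm/kg ≈ 295.6 mOsm/kg
Osmolar gap = measured − calculated = 305 − 295.6 = 9.4 mOsm/kg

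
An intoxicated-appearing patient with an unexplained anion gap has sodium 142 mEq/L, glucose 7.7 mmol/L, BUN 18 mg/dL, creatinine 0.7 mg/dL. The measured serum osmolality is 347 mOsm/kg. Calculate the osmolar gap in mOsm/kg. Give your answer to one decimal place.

48.9 mOsm/kg

Calculated osmolality = 2·Na + glucose + BUN/2.8
= 2·142 + 7.7 + 18/2.8
= 284 + 7.70 + 6.43
= 298.13 mOsm/kg ≈ 298.1 mOsm/kg
Osmolar gap = measured − calculated = 347 − 298.1 = 48.9 mOsm/kg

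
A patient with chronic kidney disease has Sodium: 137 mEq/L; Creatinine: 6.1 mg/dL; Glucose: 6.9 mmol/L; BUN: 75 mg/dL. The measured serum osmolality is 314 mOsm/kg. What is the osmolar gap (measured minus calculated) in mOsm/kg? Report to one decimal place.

Calculated osmolality = 2·Na + glucose + BUN/2.8
= 2·137 + 6.9 + 75/2.8
= 274 + 6.90 + 26.79
= 307.69 mOsm/kg ≈ 307.7 mOsm/kg
Osmolar gap = measured − calculated = 314 − 307.7 = 6.3 mOsm/kg

6.3 mOsm/kg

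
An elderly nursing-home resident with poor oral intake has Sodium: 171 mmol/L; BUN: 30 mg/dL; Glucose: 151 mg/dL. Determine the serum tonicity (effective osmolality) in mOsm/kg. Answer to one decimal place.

Effective osmolality excludes urea (freely permeant across cell membranes):
2·Na + glucose/18
= 2·171 + 151/18
= 342 + 8.39
= 350.39 mOsm/kg

350.4 mOsm/kg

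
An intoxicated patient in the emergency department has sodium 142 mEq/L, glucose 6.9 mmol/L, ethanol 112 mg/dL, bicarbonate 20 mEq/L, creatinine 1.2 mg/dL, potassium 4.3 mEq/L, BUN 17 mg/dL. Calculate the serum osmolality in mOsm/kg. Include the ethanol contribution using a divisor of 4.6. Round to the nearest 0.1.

321.3 mOsm/kg

Calculated osmolality = 2·Na + glucose + BUN/2.8 + ethanol/4.6
= 2·142 + 6.9 + 17/2.8 + 112/4.6
= 284 + 6.90 + 6.07 + 24.35
= 321.32 mOsm/kg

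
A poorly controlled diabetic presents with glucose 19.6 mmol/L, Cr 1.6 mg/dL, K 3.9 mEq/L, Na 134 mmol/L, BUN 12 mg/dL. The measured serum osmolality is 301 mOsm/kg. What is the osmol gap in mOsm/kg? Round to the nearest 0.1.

Calculated osmolality = 2·Na + glucose + BUN/2.8
= 2·134 + 19.6 + 12/2.8
= 268 + 19.60 + 4.29
= 291.89 mOsm/kg ≈ 291.9 mOsm/kg
Osmolar gap = measured − calculated = 301 − 291.9 = 9.1 mOsm/kg

9.1 mOsm/kg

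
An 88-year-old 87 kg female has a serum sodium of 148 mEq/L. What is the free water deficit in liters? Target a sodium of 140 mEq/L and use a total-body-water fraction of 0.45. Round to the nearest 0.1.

TBW = 0.45 · 87 = 39.15 L
Free water deficit = TBW · (Na/140 − 1)
= 39.15 · (148/140 − 1)
= 39.15 · 0.0571
= 2.24 L

2.2 L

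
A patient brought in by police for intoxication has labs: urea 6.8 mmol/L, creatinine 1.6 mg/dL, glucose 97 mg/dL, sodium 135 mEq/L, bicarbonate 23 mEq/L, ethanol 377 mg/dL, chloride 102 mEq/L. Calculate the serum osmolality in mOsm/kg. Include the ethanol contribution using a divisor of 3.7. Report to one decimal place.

384.1 mOsm/kg

Calculated osmolality = 2·Na + glucose/18 + urea + ethanol/3.7
= 2·135 + 97/18 + 6.8 + 377/3.7
= 270 + 5.39 + 6.80 + 101.89
= 384.08 mOsm/kg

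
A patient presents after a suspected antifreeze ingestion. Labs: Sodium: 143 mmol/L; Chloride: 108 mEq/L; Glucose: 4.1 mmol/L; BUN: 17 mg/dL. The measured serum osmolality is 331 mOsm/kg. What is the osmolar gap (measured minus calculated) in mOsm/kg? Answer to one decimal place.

34.8 mOsm/kg

Calculated osmolality = 2·Na + glucose + BUN/2.8
= 2·143 + 4.1 + 17/2.8
= 286 + 4.10 + 6.07
= 296.17 mOsm/kg ≈ 296.2 mOsm/kg
Osmolar gap = measured − calculated = 331 − 296.2 = 34.8 mOsm/kg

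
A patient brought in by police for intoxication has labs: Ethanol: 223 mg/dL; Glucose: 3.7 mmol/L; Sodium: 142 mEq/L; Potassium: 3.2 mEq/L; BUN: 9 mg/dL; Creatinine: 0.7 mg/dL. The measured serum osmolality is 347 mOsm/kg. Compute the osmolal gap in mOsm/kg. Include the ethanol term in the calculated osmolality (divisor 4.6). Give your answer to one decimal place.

7.6 mOsm/kg

Calculated osmolality = 2·Na + glucose + BUN/2.8 + ethanol/4.6
= 2·142 + 3.7 + 9/2.8 + 223/4.6
= 284 + 3.70 + 3.21 + 48.48
= 339.39 mOsm/kg ≈ 339.4 mOsm/kg
Osmolar gap = measured − calculated = 347 − 339.4 = 7.6 mOsm/kg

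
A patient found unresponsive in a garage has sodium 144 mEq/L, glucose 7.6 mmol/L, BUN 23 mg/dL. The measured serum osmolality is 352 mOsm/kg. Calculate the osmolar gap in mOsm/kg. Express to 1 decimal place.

Calculated osmolality = 2·Na + glucose + BUN/2.8
= 2·144 + 7.6 + 23/2.8
= 288 + 7.60 + 8.21
= 303.81 mOsm/kg ≈ 303.8 mOsm/kg
Osmolar gap = measured − calculated = 352 − 303.8 = 48.2 mOsm/kg

48.2 mOsm/kg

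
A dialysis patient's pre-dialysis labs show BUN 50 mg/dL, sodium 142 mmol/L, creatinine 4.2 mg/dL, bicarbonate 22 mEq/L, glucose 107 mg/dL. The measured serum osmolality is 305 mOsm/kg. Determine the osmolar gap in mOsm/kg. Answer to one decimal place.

Calculated osmolality = 2·Na + glucose/18 + BUN/2.8
= 2·142 + 107/18 + 50/2.8
= 284 + 5.94 + 17.86
= 307.8 mOsm/kg ≈ 307.8 mOsm/kg
Osmolar gap = measured − calculated = 305 − 307.8 = -2.8 mOsm/kg

-2.8 mOsm/kg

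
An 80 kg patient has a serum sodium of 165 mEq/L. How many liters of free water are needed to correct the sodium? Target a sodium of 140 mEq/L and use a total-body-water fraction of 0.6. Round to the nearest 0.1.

TBW = 0.6 · 80 = 48 L
Free water deficit = TBW · (Na/140 − 1)
= 48 · (165/140 − 1)
= 48 · 0.1786
= 8.57 L

8.6 L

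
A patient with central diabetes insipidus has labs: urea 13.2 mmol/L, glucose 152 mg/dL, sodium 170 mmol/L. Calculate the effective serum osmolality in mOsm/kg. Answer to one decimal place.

Effective osmolality excludes urea (freely permeant across cell membranes):
2·Na + glucose/18
= 2·170 + 152/18
= 340 + 8.44
= 348.44 mOsm/kg

348.4 mOsm/kg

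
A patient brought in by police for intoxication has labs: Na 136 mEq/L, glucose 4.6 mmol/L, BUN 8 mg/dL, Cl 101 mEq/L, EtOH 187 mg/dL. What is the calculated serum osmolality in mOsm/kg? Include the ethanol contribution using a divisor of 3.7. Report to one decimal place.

330.0 mOsm/kg

Calculated osmolality = 2·Na + glucose + BUN/2.8 + ethanol/3.7
= 2·136 + 4.6 + 8/2.8 + 187/3.7
= 272 + 4.60 + 2.86 + 50.54
= 330 mOsm/kg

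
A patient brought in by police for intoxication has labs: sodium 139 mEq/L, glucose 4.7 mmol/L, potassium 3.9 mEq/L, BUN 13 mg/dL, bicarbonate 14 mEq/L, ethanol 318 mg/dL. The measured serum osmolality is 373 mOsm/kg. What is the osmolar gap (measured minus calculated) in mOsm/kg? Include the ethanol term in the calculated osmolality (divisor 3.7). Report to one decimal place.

-0.3 mOsm/kg

Calculated osmolality = 2·Na + glucose + BUN/2.8 + ethanol/3.7
= 2·139 + 4.7 + 13/2.8 + 318/3.7
= 278 + 4.70 + 4.64 + 85.95
= 373.29 mOsm/kg ≈ 373.3 mOsm/kg
Osmolar gap = measured − calculated = 373 − 373.3 = -0.3 mOsm/kg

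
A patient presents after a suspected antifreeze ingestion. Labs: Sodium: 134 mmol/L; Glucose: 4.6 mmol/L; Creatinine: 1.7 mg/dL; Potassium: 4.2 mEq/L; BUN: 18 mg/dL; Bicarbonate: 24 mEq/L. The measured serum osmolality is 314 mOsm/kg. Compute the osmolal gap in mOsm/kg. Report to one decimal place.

Calculated osmolality = 2·Na + glucose + BUN/2.8
= 2·134 + 4.6 + 18/2.8
= 268 + 4.60 + 6.43
= 279.03 mOsm/kg ≈ 279.0 mOsm/kg
Osmolar gap = measured − calculated = 314 − 279.0 = 35.0 mOsm/kg

35.0 mOsm/kg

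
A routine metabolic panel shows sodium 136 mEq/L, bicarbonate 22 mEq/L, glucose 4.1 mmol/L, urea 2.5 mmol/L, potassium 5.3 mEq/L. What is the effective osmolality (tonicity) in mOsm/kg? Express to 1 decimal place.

276.1 mOsm/kg

Effective osmolality excludes urea (freely permeant across cell membranes):
2·Na + glucose
= 2·136 + 4.1
= 272 + 4.1
= 276.1 mOsm/kg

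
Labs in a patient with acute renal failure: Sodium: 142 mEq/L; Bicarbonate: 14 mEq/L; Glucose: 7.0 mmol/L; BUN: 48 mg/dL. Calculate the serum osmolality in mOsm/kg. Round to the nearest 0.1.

308.1 mOsm/kg

Calculated osmolality = 2·Na + glucose + BUN/2.8
= 2·142 + 7 + 48/2.8
= 284 + 7 + 17.14
= 308.14 mOsm/kg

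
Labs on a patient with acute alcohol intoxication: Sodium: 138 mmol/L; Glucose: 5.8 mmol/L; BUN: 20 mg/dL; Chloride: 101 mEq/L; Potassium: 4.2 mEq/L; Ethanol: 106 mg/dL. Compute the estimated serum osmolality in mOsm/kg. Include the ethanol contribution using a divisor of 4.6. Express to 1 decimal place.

312.0 mOsm/kg

Calculated osmolality = 2·Na + glucose + BUN/2.8 + ethanol/4.6
= 2·138 + 5.8 + 20/2.8 + 106/4.6
= 276 + 5.80 + 7.14 + 23.04
= 311.98 mOsm/kg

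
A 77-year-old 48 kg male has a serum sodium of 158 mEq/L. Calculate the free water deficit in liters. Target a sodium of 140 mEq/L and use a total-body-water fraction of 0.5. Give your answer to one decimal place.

3.1 L

TBW = 0.5 · 48 = 24 L
Free water deficit = TBW · (Na/140 − 1)
= 24 · (158/140 − 1)
= 24 · 0.1286
= 3.09 L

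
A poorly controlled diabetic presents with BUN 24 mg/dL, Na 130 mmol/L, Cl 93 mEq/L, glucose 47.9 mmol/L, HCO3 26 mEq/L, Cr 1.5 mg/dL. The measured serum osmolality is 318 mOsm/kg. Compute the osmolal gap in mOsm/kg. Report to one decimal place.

1.5 mOsm/kg

Calculated osmolality = 2·Na + glucose + BUN/2.8
= 2·130 + 47.9 + 24/2.8
= 260 + 47.90 + 8.57
= 316.47 mOsm/kg ≈ 316.5 mOsm/kg
Osmolar gap = measured − calculated = 318 − 316.5 = 1.5 mOsm/kg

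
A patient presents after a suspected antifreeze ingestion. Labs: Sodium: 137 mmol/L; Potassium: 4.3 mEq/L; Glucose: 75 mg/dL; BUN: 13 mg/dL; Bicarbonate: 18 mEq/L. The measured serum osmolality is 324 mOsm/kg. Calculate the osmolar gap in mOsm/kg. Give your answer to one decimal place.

41.2 mOsm/kg

Calculated osmolality = 2·Na + glucose/18 + BUN/2.8
= 2·137 + 75/18 + 13/2.8
= 274 + 4.17 + 4.64
= 282.81 mOsm/kg ≈ 282.8 mOsm/kg
Osmolar gap = measured − calculated = 324 − 282.8 = 41.2 mOsm/kg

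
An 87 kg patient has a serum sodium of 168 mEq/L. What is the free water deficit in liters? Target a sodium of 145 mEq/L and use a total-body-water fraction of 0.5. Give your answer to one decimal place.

TBW = 0.5 · 87 = 43.5 L
Free water deficit = TBW · (Na/145 − 1)
= 43.5 · (168/145 − 1)
= 43.5 · 0.1586
= 6.9 L

6.9 L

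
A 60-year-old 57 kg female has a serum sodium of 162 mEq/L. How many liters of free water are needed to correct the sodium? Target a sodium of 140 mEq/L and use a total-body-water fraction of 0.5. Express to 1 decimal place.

4.5 L

TBW = 0.5 · 57 = 28.5 L
Free water deficit = TBW · (Na/140 − 1)
= 28.5 · (162/140 − 1)
= 28.5 · 0.1571
= 4.48 L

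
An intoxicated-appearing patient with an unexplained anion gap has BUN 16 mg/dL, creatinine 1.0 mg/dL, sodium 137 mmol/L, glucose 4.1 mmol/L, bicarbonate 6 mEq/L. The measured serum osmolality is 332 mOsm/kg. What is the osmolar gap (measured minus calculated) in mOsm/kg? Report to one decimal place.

Calculated osmolality = 2·Na + glucose + BUN/2.8
= 2·137 + 4.1 + 16/2.8
= 274 + 4.10 + 5.71
= 283.81 mOsm/kg ≈ 283.8 mOsm/kg
Osmolar gap = measured − calculated = 332 − 283.8 = 48.2 mOsm/kg

48.2 mOsm/kg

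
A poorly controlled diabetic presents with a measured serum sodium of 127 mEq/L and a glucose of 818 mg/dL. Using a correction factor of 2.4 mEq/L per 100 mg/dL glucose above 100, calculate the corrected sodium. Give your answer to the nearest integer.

Corrected Na = measured Na + 2.4 · (glucose − 100)/100
= 127 + 2.4 · (818 − 100)/100
= 127 + 17.2
= 144.2 mEq/L

144 mEq/L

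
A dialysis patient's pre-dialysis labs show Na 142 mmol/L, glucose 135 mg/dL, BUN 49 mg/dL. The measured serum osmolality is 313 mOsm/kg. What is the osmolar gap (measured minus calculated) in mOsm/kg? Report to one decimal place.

4.0 mOsm/kg

Calculated osmolality = 2·Na + glucose/18 + BUN/2.8
= 2·142 + 135/18 + 49/2.8
= 284 + 7.50 + 17.50
= 309 mOsm/kg ≈ 309.0 mOsm/kg
Osmolar gap = measured − calculated = 313 − 309.0 = 4.0 mOsm/kg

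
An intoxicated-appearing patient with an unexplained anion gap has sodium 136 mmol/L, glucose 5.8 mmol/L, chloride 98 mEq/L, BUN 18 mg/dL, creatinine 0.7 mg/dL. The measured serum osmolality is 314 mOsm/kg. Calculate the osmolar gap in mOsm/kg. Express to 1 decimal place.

29.8 mOsm/kg

Calculated osmolality = 2·Na + glucose + BUN/2.8
= 2·136 + 5.8 + 18/2.8
= 272 + 5.80 + 6.43
= 284.23 mOsm/kg ≈ 284.2 mOsm/kg
Osmolar gap = measured − calculated = 314 − 284.2 = 29.8 mOsm/kg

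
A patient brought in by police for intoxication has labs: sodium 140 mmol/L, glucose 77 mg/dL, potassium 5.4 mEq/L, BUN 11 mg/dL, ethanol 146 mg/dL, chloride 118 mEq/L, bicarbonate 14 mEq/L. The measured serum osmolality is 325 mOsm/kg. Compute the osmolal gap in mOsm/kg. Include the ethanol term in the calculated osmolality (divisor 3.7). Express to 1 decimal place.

-2.7 mOsm/kg

Calculated osmolality = 2·Na + glucose/18 + BUN/2.8 + ethanol/3.7
= 2·140 + 77/18 + 11/2.8 + 146/3.7
= 280 + 4.28 + 3.93 + 39.46
= 327.67 mOsm/kg ≈ 327.7 mOsm/kg
Osmolar gap = measured − calculated = 325 − 327.7 = -2.7 mOsm/kg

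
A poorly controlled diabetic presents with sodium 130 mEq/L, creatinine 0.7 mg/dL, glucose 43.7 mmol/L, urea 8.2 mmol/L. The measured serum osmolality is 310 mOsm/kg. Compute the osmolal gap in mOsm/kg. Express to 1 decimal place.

Calculated osmolality = 2·Na + glucose + urea
= 2·130 + 43.7 + 8.2
= 260 + 43.70 + 8.20
= 311.9 mOsm/kg ≈ 311.9 mOsm/kg
Osmolar gap = measured − calculated = 310 − 311.9 = -1.9 mOsm/kg

-1.9 mOsm/kg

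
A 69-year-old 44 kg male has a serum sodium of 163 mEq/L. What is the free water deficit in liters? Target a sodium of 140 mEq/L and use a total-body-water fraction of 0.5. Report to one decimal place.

3.6 L

TBW = 0.5 · 44 = 22 L
Free water deficit = TBW · (Na/140 − 1)
= 22 · (163/140 − 1)
= 22 · 0.1643
= 3.61 L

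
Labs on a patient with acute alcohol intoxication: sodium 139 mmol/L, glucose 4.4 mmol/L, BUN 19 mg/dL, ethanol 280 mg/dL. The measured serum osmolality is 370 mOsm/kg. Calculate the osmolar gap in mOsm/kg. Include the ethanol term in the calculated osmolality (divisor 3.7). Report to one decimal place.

Calculated osmolality = 2·Na + glucose + BUN/2.8 + ethanol/3.7
= 2·139 + 4.4 + 19/2.8 + 280/3.7
= 278 + 4.40 + 6.79 + 75.68
= 364.87 mOsm/kg ≈ 364.9 mOsm/kg
Osmolar gap = measured − calculated = 370 − 364.9 = 5.1 mOsm/kg

5.1 mOsm/kg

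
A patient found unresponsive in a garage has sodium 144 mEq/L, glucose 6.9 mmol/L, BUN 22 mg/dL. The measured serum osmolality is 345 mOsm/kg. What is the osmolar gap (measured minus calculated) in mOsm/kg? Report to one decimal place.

Calculated osmolality = 2·Na + glucose + BUN/2.8
= 2·144 + 6.9 + 22/2.8
= 288 + 6.90 + 7.86
= 302.76 mOsm/kg ≈ 302.8 mOsm/kg
Osmolar gap = measured − calculated = 345 − 302.8 = 42.2 mOsm/kg

42.2 mOsm/kg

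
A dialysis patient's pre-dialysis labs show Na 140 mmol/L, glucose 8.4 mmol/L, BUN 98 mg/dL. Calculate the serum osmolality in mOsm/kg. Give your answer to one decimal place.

323.4 mOsm/kg

Calculated osmolality = 2·Na + glucose + BUN/2.8
= 2·140 + 8.4 + 98/2.8
= 280 + 8.40 + 35
= 323.4 mOsm/kg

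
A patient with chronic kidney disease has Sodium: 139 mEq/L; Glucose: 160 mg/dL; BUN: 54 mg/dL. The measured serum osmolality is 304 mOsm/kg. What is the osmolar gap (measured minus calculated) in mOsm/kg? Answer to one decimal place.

Calculated osmolality = 2·Na + glucose/18 + BUN/2.8
= 2·139 + 160/18 + 54/2.8
= 278 + 8.89 + 19.29
= 306.18 mOsm/kg ≈ 306.2 mOsm/kg
Osmolar gap = measured − calculated = 304 − 306.2 = -2.2 mOsm/kg

-2.2 mOsm/kg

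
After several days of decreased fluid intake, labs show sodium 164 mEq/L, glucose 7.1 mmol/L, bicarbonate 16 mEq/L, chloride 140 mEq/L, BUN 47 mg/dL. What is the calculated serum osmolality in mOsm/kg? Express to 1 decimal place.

351.9 mOsm/kg

Calculated osmolality = 2·Na + glucose + BUN/2.8
= 2·164 + 7.1 + 47/2.8
= 328 + 7.10 + 16.79
= 351.89 mOsm/kg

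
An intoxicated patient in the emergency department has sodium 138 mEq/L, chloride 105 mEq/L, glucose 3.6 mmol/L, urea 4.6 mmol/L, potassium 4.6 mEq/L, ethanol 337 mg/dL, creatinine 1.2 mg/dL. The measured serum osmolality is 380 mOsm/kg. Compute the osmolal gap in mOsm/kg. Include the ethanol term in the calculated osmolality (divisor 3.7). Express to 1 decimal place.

Calculated osmolality = 2·Na + glucose + urea + ethanol/3.7
= 2·138 + 3.6 + 4.6 + 337/3.7
= 276 + 3.60 + 4.60 + 91.08
= 375.28 mOsm/kg ≈ 375.3 mOsm/kg
Osmolar gap = measured − calculated = 380 − 375.3 = 4.7 mOsm/kg

4.7 mOsm/kg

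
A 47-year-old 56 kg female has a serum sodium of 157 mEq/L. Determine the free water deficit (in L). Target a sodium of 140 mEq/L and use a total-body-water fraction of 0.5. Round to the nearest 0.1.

3.4 L

TBW = 0.5 · 56 = 28 L
Free water deficit = TBW · (Na/140 − 1)
= 28 · (157/140 − 1)
= 28 · 0.1214
= 3.4 L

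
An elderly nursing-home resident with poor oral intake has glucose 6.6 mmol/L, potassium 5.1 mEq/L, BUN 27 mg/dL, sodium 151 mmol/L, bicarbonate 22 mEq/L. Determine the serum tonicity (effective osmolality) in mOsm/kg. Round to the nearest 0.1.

308.6 mOsm/kg

Effective osmolality excludes urea (freely permeant across cell membranes):
2·Na + glucose
= 2·151 + 6.6
= 302 + 6.6
= 308.6 mOsm/kg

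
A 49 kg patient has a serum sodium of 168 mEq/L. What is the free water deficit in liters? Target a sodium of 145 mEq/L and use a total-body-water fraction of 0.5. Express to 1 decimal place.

TBW = 0.5 · 49 = 24.5 L
Free water deficit = TBW · (Na/145 − 1)
= 24.5 · (168/145 − 1)
= 24.5 · 0.1586
= 3.89 L

3.9 L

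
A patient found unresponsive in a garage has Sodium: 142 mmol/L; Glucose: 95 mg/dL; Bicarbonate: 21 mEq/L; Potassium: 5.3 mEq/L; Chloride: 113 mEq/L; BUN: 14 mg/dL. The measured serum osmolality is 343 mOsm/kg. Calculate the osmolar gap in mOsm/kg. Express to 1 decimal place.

Calculated osmolality = 2·Na + glucose/18 + BUN/2.8
= 2·142 + 95/18 + 14/2.8
= 284 + 5.28 + 5
= 294.28 mOsm/kg ≈ 294.3 mOsm/kg
Osmolar gap = measured − calculated = 343 − 294.3 = 48.7 mOsm/kg

48.7 mOsm/kg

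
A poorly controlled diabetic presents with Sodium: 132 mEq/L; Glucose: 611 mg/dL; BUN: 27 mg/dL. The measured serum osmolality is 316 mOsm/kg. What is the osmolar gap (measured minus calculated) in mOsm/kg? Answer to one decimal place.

Calculated osmolality = 2·Na + glucose/18 + BUN/2.8
= 2·132 + 611/18 + 27/2.8
= 264 + 33.94 + 9.64
= 307.58 mOsm/kg ≈ 307.6 mOsm/kg
Osmolar gap = measured − calculated = 316 − 307.6 = 8.4 mOsm/kg

8.4 mOsm/kg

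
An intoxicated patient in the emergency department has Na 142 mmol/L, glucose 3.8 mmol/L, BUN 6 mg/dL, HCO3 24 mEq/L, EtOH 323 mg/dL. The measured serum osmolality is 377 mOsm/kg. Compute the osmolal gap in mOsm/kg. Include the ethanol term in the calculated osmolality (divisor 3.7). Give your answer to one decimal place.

Calculated osmolality = 2·Na + glucose + BUN/2.8 + ethanol/3.7
= 2·142 + 3.8 + 6/2.8 + 323/3.7
= 284 + 3.80 + 2.14 + 87.30
= 377.24 mOsm/kg ≈ 377.2 mOsm/kg
Osmolar gap = measured − calculated = 377 − 377.2 = -0.2 mOsm/kg

-0.2 mOsm/kg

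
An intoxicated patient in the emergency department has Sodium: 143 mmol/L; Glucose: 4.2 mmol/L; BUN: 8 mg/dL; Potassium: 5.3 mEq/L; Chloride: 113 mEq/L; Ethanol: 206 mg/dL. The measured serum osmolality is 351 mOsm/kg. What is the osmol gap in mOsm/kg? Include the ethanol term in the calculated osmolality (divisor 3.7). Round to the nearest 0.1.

2.3 mOsm/kg

Calculated osmolality = 2·Na + glucose + BUN/2.8 + ethanol/3.7
= 2·143 + 4.2 + 8/2.8 + 206/3.7
= 286 + 4.20 + 2.86 + 55.68
= 348.74 mOsm/kg ≈ 348.7 mOsm/kg
Osmolar gap = measured − calculated = 351 − 348.7 = 2.3 mOsm/kg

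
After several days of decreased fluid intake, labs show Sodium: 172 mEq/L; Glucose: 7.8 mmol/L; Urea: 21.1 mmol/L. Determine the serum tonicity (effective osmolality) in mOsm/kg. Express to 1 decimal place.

Effective osmolality excludes urea (freely permeant across cell membranes):
2·Na + glucose
= 2·172 + 7.8
= 344 + 7.8
= 351.8 mOsm/kg

351.8 mOsm/kg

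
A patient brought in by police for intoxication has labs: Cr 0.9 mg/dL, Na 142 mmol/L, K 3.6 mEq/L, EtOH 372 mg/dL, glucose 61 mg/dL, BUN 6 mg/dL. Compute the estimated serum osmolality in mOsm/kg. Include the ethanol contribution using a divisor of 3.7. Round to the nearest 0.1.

Calculated osmolality = 2·Na + glucose/18 + BUN/2.8 + ethanol/3.7
= 2·142 + 61/18 + 6/2.8 + 372/3.7
= 284 + 3.39 + 2.14 + 100.54
= 390.07 mOsm/kg

390.1 mOsm/kg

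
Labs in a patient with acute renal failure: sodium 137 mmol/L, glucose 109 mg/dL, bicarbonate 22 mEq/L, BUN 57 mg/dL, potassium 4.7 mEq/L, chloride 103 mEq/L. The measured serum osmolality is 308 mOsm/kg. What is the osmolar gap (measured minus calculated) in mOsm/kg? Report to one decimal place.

Calculated osmolality = 2·Na + glucose/18 + BUN/2.8
= 2·137 + 109/18 + 57/2.8
= 274 + 6.06 + 20.36
= 300.42 mOsm/kg ≈ 300.4 mOsm/kg
Osmolar gap = measured − calculated = 308 − 300.4 = 7.6 mOsm/kg

7.6 mOsm/kg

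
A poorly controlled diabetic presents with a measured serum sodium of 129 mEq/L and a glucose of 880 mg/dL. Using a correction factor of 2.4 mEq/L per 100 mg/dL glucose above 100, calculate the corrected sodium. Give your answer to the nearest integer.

Corrected Na = measured Na + 2.4 · (glucose − 100)/100
= 129 + 2.4 · (880 − 100)/100
= 129 + 18.7
= 147.7 mEq/L

148 mEq/L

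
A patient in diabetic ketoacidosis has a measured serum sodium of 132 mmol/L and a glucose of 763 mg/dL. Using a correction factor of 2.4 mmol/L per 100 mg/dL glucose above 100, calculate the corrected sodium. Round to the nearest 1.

148 mmol/L

Corrected Na = measured Na + 2.4 · (glucose − 100)/100
= 132 + 2.4 · (763 − 100)/100
= 132 + 15.9
= 147.9 mmol/L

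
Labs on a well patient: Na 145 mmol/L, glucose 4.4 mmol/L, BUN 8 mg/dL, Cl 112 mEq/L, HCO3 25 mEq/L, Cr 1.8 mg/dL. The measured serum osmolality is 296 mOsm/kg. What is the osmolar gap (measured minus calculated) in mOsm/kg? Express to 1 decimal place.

-1.3 mOsm/kg

Calculated osmolality = 2·Na + glucose + BUN/2.8
= 2·145 + 4.4 + 8/2.8
= 290 + 4.40 + 2.86
= 297.26 mOsm/kg ≈ 297.3 mOsm/kg
Osmolar gap = measured − calculated = 296 − 297.3 = -1.3 mOsm/kg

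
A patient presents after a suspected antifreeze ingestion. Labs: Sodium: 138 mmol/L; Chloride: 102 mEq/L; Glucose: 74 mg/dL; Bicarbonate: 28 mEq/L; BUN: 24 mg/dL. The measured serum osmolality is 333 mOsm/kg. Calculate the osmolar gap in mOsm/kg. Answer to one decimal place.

Calculated osmolality = 2·Na + glucose/18 + BUN/2.8
= 2·138 + 74/18 + 24/2.8
= 276 + 4.11 + 8.57
= 288.68 mOsm/kg ≈ 288.7 mOsm/kg
Osmolar gap = measured − calculated = 333 − 288.7 = 44.3 mOsm/kg

44.3 mOsm/kg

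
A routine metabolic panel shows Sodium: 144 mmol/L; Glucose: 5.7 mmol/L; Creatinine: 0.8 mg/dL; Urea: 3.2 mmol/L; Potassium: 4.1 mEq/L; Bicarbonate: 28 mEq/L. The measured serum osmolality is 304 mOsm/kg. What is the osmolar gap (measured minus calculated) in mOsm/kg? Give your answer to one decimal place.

7.1 mOsm/kg

Calculated osmolality = 2·Na + glucose + urea
= 2·144 + 5.7 + 3.2
= 288 + 5.70 + 3.20
= 296.9 mOsm/kg ≈ 296.9 mOsm/kg
Osmolar gap = measured − calculated = 304 − 296.9 = 7.1 mOsm/kg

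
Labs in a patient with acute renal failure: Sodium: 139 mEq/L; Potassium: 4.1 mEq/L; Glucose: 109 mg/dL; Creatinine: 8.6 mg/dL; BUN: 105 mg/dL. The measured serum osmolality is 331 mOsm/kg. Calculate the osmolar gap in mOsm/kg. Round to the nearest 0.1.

Calculated osmolality = 2·Na + glucose/18 + BUN/2.8
= 2·139 + 109/18 + 105/2.8
= 278 + 6.06 + 37.50
= 321.56 mOsm/kg ≈ 321.6 mOsm/kg
Osmolar gap = measured − calculated = 331 − 321.6 = 9.4 mOsm/kg

9.4 mOsm/kg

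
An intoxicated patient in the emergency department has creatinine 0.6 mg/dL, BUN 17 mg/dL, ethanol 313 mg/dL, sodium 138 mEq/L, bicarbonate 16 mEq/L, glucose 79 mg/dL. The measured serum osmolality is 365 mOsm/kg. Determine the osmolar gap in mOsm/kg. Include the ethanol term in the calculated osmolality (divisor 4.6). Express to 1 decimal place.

10.5 mOsm/kg

Calculated osmolality = 2·Na + glucose/18 + BUN/2.8 + ethanol/4.6
= 2·138 + 79/18 + 17/2.8 + 313/4.6
= 276 + 4.39 + 6.07 + 68.04
= 354.5 mOsm/kg ≈ 354.5 mOsm/kg
Osmolar gap = measured − calculated = 365 − 354.5 = 10.5 mOsm/kg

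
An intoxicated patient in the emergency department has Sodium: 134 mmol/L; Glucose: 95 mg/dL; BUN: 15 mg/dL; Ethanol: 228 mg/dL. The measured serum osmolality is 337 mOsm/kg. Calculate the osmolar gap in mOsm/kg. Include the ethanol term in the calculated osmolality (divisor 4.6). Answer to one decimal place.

8.8 mOsm/kg

Calculated osmolality = 2·Na + glucose/18 + BUN/2.8 + ethanol/4.6
= 2·134 + 95/18 + 15/2.8 + 228/4.6
= 268 + 5.28 + 5.36 + 49.57
= 328.21 mOsm/kg ≈ 328.2 mOsm/kg
Osmolar gap = measured − calculated = 337 − 328.2 = 8.8 mOsm/kg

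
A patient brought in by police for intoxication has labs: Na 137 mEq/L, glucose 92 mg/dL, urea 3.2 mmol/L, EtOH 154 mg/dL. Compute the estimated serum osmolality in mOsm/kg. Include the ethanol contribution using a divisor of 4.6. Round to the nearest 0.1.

315.8 mOsm/kg

Calculated osmolality = 2·Na + glucose/18 + urea + ethanol/4.6
= 2·137 + 92/18 + 3.2 + 154/4.6
= 274 + 5.11 + 3.20 + 33.48
= 315.79 mOsm/kg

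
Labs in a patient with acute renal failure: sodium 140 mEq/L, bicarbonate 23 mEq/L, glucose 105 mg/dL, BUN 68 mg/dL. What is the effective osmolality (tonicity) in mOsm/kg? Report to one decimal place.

285.8 mOsm/kg

Effective osmolality excludes urea (freely permeant across cell membranes):
2·Na + glucose/18
= 2·140 + 105/18
= 280 + 5.83
= 285.83 mOsm/kg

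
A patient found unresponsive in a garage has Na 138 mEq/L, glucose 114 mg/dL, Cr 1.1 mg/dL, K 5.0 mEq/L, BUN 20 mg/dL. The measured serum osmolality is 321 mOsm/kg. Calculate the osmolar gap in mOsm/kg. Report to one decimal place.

31.5 mOsm/kg

Calculated osmolality = 2·Na + glucose/18 + BUN/2.8
= 2·138 + 114/18 + 20/2.8
= 276 + 6.33 + 7.14
= 289.47 mOsm/kg ≈ 289.5 mOsm/kg
Osmolar gap = measured − calculated = 321 − 289.5 = 31.5 mOsm/kg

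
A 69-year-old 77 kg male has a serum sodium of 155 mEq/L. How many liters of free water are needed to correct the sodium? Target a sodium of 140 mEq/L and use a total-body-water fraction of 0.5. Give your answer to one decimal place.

4.1 L

TBW = 0.5 · 77 = 38.5 L
Free water deficit = TBW · (Na/140 − 1)
= 38.5 · (155/140 − 1)
= 38.5 · 0.1071
= 4.12 L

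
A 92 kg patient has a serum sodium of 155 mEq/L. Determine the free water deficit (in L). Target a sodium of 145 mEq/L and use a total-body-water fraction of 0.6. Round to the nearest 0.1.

TBW = 0.6 · 92 = 55.2 L
Free water deficit = TBW · (Na/145 − 1)
= 55.2 · (155/145 − 1)
= 55.2 · 0.069
= 3.81 L

3.8 L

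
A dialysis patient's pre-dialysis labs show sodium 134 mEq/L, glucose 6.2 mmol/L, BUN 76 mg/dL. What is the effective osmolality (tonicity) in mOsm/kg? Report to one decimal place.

Effective osmolality excludes urea (freely permeant across cell membranes):
2·Na + glucose
= 2·134 + 6.2
= 268 + 6.2
= 274.2 mOsm/kg

274.2 mOsm/kg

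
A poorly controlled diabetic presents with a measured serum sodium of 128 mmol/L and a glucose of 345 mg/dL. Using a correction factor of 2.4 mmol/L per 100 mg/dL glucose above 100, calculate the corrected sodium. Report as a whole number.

134 mmol/L

Corrected Na = measured Na + 2.4 · (glucose − 100)/100
= 128 + 2.4 · (345 − 100)/100
= 128 + 5.9
= 133.9 mmol/L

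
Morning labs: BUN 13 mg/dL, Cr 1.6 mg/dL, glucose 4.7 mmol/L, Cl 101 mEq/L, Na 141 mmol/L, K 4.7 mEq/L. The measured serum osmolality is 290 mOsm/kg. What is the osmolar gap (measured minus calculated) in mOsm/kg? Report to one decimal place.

Calculated osmolality = 2·Na + glucose + BUN/2.8
= 2·141 + 4.7 + 13/2.8
= 282 + 4.70 + 4.64
= 291.34 mOsm/kg ≈ 291.3 mOsm/kg
Osmolar gap = measured − calculated = 290 − 291.3 = -1.3 mOsm/kg

-1.3 mOsm/kg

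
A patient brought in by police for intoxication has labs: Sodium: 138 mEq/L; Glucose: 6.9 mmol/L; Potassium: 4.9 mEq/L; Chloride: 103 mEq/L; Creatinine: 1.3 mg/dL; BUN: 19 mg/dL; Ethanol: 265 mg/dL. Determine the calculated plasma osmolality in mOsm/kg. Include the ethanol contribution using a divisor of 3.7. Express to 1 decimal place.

Calculated osmolality = 2·Na + glucose + BUN/2.8 + ethanol/3.7
= 2·138 + 6.9 + 19/2.8 + 265/3.7
= 276 + 6.90 + 6.79 + 71.62
= 361.31 mOsm/kg

361.3 mOsm/kg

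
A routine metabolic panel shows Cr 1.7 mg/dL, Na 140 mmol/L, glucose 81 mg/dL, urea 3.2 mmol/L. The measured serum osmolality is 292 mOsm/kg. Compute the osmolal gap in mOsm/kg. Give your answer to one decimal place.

4.3 mOsm/kg

Calculated osmolality = 2·Na + glucose/18 + urea
= 2·140 + 81/18 + 3.2
= 280 + 4.50 + 3.20
= 287.7 mOsm/kg ≈ 287.7 mOsm/kg
Osmolar gap = measured − calculated = 292 − 287.7 = 4.3 mOsm/kg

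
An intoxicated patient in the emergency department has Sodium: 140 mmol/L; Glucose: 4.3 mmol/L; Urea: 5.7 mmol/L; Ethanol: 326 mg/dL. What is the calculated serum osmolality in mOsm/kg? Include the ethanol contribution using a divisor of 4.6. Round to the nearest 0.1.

360.9 mOsm/kg

Calculated osmolality = 2·Na + glucose + urea + ethanol/4.6
= 2·140 + 4.3 + 5.7 + 326/4.6
= 280 + 4.30 + 5.70 + 70.87
= 360.87 mOsm/kg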